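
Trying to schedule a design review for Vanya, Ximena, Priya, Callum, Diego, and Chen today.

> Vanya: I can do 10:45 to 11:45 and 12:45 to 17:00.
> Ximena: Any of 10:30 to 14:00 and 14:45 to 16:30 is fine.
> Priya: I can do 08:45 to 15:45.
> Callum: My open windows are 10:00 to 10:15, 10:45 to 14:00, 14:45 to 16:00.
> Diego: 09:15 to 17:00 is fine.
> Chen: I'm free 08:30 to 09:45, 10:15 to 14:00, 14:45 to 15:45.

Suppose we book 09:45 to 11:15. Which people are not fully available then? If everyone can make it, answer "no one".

Callum, Chen, Vanya, Ximena

Vanya: not fully free for 09:45-11:15. Ximena: not fully free for 09:45-11:15. Priya: free for 09:45-11:15. Callum: not fully free for 09:45-11:15. Diego: free for 09:45-11:15. Chen: not fully free for 09:45-11:15.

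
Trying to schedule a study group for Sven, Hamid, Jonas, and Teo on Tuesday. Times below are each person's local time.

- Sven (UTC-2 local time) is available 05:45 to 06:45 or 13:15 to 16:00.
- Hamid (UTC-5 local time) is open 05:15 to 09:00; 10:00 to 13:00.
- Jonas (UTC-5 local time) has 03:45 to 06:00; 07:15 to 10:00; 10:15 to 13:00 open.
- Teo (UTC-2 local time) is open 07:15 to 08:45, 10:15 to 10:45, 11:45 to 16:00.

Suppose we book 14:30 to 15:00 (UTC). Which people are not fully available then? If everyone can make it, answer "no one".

Hamid, Sven

Sven in UTC: 07:45-08:45, 15:15-18:00 (add 2h to convert from UTC-2).
Hamid in UTC: 10:15-14:00, 15:00-18:00 (add 5h to convert from UTC-5).
Jonas in UTC: 08:45-11:00, 12:15-15:00, 15:15-18:00 (add 5h to convert from UTC-5).
Teo in UTC: 09:15-10:45, 12:15-12:45, 13:45-18:00 (add 2h to convert from UTC-2).
Sven: not fully free for 14:30-15:00. Hamid: not fully free for 14:30-15:00. Jonas: free for 14:30-15:00. Teo: free for 14:30-15:00.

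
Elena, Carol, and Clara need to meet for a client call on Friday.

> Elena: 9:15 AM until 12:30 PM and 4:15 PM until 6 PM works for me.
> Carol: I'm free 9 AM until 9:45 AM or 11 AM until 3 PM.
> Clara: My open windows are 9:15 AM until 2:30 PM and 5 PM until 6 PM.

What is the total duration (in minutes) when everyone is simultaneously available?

Elena ∩ Carol: 09:15-09:45, 11:00-12:30.
Elena ∩ Carol ∩ Clara: 09:15-09:45, 11:00-12:30.
Summing the common windows: 30 + 90 = 120 minutes.

120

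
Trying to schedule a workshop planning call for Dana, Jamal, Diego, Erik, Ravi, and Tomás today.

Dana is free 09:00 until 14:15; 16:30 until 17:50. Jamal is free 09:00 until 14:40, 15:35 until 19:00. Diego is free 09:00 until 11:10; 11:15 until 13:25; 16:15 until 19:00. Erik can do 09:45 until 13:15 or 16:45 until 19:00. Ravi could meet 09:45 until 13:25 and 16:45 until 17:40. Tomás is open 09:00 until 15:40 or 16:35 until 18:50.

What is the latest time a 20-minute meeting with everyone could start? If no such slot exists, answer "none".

17:20

Dana ∩ Jamal: 09:00-14:15, 16:30-17:50.
Dana ∩ Jamal ∩ Diego: 09:00-11:10, 11:15-13:25, 16:30-17:50.
Dana ∩ Jamal ∩ Diego ∩ Erik: 09:45-11:10, 11:15-13:15, 16:45-17:50.
Dana ∩ Jamal ∩ Diego ∩ Erik ∩ Ravi: 09:45-11:10, 11:15-13:15, 16:45-17:40.
Dana ∩ Jamal ∩ Diego ∩ Erik ∩ Ravi ∩ Tomás: 09:45-11:10, 11:15-13:15, 16:45-17:40.
Those are the intersection windows.
The last common window of at least 20 minutes is 16:45-17:40; a 20-minute meeting can start as late as 17:20 and still end by 17:40.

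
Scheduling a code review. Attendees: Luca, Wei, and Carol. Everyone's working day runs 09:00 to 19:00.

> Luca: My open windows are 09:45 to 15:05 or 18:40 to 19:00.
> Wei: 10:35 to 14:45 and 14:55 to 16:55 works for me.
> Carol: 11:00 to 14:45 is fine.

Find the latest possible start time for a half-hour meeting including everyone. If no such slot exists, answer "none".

14:15

Luca ∩ Wei: 10:35-14:45, 14:55-15:05.
Luca ∩ Wei ∩ Carol: 11:00-14:45.
The last common window of at least 30 minutes is 11:00-14:45; a 30-minute meeting can start as late as 14:15 and still end by 14:45.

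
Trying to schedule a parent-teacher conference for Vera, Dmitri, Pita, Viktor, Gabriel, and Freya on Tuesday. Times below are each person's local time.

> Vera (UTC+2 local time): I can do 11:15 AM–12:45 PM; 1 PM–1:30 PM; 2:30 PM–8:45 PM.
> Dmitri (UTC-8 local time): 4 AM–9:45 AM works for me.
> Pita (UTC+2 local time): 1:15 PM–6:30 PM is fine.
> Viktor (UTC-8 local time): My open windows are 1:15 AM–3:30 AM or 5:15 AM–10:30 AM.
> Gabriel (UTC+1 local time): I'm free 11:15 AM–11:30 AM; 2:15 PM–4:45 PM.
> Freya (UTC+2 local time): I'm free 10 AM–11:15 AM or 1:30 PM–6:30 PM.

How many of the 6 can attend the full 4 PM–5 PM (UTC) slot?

Vera in UTC: 09:15-10:45, 11:00-11:30, 12:30-18:45 (subtract 2h to convert from UTC+2).
Dmitri in UTC: 12:00-17:45 (add 8h to convert from UTC-8).
Pita in UTC: 11:15-16:30 (subtract 2h to convert from UTC+2).
Viktor in UTC: 09:15-11:30, 13:15-18:30 (add 8h to convert from UTC-8).
Gabriel in UTC: 10:15-10:30, 13:15-15:45 (subtract 1h to convert from UTC+1).
Freya in UTC: 08:00-09:15, 11:30-16:30 (subtract 2h to convert from UTC+2).
Vera, Dmitri, and Viktor can make the full 16:00-17:00 slot — that's 3.

3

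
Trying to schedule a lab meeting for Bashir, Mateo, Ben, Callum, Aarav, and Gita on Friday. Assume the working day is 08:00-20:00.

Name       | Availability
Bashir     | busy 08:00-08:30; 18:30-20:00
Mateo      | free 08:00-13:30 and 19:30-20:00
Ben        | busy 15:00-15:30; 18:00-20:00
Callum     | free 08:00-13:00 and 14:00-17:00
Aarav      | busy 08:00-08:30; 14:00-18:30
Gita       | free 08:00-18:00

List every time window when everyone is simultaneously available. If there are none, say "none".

Bashir free: 08:30-18:30 (invert busy blocks within the working day).
Mateo free: 08:00-13:30, 19:30-20:00.
Ben free: 08:00-15:00, 15:30-18:00 (invert busy blocks within the working day).
Callum free: 08:00-13:00, 14:00-17:00.
Aarav free: 08:30-14:00, 18:30-20:00 (invert busy blocks within the working day).
Gita free: 08:00-18:00.
Bashir ∩ Mateo: 08:30-13:30.
Bashir ∩ Mateo ∩ Ben: 08:30-13:30.
Bashir ∩ Mateo ∩ Ben ∩ Callum: 08:30-13:00.
Bashir ∩ Mateo ∩ Ben ∩ Callum ∩ Aarav: 08:30-13:00.
Bashir ∩ Mateo ∩ Ben ∩ Callum ∩ Aarav ∩ Gita: 08:30-13:00.

08:30-13:00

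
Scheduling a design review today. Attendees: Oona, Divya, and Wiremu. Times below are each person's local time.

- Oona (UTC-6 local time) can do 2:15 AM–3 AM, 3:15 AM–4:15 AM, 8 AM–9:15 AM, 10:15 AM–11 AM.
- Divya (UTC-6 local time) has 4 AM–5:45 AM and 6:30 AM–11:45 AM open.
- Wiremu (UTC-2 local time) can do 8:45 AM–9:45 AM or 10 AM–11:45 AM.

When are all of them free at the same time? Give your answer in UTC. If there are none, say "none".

none

Oona in UTC: 08:15-09:00, 09:15-10:15, 14:00-15:15, 16:15-17:00 (add 6h to convert from UTC-6).
Divya in UTC: 10:00-11:45, 12:30-17:45 (add 6h to convert from UTC-6).
Wiremu in UTC: 10:45-11:45, 12:00-13:45 (add 2h to convert from UTC-2).
Oona ∩ Divya: 10:00-10:15, 14:00-15:15, 16:15-17:00.
Oona ∩ Divya ∩ Wiremu: ∅.
There is no time when everyone is free.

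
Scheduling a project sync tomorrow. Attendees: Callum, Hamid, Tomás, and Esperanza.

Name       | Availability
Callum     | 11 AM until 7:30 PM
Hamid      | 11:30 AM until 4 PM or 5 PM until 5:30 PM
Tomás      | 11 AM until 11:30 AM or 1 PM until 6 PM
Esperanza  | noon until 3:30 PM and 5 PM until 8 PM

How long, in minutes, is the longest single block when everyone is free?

150

Callum ∩ Hamid: 11:30-16:00, 17:00-17:30.
Callum ∩ Hamid ∩ Tomás: 13:00-16:00, 17:00-17:30.
Callum ∩ Hamid ∩ Tomás ∩ Esperanza: 13:00-15:30, 17:00-17:30.
The longest is 13:00-15:30 at 150 minutes.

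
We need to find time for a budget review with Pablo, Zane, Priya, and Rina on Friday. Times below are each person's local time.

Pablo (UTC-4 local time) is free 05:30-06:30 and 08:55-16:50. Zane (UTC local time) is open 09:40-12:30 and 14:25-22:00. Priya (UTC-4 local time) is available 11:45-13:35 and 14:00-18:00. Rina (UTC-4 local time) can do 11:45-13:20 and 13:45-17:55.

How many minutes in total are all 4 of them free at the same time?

Pablo in UTC: 09:30-10:30, 12:55-20:50 (add 4h to convert from UTC-4).
Zane in UTC: 09:40-12:30, 14:25-22:00.
Priya in UTC: 15:45-17:35, 18:00-22:00 (add 4h to convert from UTC-4).
Rina in UTC: 15:45-17:20, 17:45-21:55 (add 4h to convert from UTC-4).
Pablo ∩ Zane: 09:40-10:30, 14:25-20:50.
Pablo ∩ Zane ∩ Priya: 15:45-17:35, 18:00-20:50.
Pablo ∩ Zane ∩ Priya ∩ Rina: 15:45-17:20, 18:00-20:50.
Those are the intersection windows.
Summing the common windows: 95 + 170 = 265 minutes.

265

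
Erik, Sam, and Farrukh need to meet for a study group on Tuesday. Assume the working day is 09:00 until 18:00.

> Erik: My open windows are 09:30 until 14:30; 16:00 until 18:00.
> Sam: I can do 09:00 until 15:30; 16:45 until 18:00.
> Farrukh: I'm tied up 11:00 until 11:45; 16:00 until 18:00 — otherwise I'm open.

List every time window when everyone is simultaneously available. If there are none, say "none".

09:30-11:00, 11:45-14:30

Erik free: 09:30-14:30, 16:00-18:00.
Sam free: 09:00-15:30, 16:45-18:00.
Farrukh free: 09:00-11:00, 11:45-16:00 (invert busy blocks within the working day).
Erik ∩ Sam: 09:30-14:30, 16:45-18:00.
Erik ∩ Sam ∩ Farrukh: 09:30-11:00, 11:45-14:30.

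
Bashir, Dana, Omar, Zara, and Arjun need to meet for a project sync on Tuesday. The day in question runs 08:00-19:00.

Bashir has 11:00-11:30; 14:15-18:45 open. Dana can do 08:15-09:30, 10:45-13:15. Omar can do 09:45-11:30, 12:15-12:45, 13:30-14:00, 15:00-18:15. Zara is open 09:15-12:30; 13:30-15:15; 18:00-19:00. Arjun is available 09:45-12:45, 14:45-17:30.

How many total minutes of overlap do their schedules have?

30

Bashir ∩ Dana: 11:00-11:30.
Bashir ∩ Dana ∩ Omar: 11:00-11:30.
Bashir ∩ Dana ∩ Omar ∩ Zara: 11:00-11:30.
Bashir ∩ Dana ∩ Omar ∩ Zara ∩ Arjun: 11:00-11:30.
That's a single block of 30 minutes.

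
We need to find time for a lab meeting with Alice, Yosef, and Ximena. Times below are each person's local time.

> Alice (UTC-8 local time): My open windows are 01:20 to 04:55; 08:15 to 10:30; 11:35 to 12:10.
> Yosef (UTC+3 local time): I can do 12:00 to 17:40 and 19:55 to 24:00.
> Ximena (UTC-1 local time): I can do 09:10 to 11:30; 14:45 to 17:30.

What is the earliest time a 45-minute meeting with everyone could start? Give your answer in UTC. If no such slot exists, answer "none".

10:10

Alice in UTC: 09:20-12:55, 16:15-18:30, 19:35-20:10 (add 8h to convert from UTC-8).
Yosef in UTC: 09:00-14:40, 16:55-21:00 (subtract 3h to convert from UTC+3).
Ximena in UTC: 10:10-12:30, 15:45-18:30 (add 1h to convert from UTC-1).
Alice ∩ Yosef: 09:20-12:55, 16:55-18:30, 19:35-20:10.
Alice ∩ Yosef ∩ Ximena: 10:10-12:30, 16:55-18:30.
The first common window of at least 45 minutes is 10:10-12:30, so the earliest start is 10:10.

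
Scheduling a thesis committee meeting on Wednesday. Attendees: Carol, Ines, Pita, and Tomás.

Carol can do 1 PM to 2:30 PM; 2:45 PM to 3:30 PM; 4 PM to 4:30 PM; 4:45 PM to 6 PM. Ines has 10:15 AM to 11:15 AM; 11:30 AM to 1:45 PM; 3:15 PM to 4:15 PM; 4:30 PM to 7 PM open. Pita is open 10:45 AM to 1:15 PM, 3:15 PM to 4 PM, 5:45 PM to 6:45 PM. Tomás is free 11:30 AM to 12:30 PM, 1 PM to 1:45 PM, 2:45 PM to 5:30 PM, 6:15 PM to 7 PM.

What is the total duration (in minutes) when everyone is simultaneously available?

30

Carol ∩ Ines: 13:00-13:45, 15:15-15:30, 16:00-16:15, 16:45-18:00.
Carol ∩ Ines ∩ Pita: 13:00-13:15, 15:15-15:30, 17:45-18:00.
Carol ∩ Ines ∩ Pita ∩ Tomás: 13:00-13:15, 15:15-15:30.
Summing the common windows: 15 + 15 = 30 minutes.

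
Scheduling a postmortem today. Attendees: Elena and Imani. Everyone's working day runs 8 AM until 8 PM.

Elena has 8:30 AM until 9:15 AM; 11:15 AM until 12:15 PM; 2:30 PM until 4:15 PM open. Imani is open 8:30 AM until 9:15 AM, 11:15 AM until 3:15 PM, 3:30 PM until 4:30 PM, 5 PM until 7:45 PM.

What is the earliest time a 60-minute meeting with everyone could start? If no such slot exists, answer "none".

Elena ∩ Imani: 08:30-09:15, 11:15-12:15, 14:30-15:15, 15:30-16:15.
The first common window of at least 60 minutes is 11:15-12:15, so the earliest start is 11:15.

11:15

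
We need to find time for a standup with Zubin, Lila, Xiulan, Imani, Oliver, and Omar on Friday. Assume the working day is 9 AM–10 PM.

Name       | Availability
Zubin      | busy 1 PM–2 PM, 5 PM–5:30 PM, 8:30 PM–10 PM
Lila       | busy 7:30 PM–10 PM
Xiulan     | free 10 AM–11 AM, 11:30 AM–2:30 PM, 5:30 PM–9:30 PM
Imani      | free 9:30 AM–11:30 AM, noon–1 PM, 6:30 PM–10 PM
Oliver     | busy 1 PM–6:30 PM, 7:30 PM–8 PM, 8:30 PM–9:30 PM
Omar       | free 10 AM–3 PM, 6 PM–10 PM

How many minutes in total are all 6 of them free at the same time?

Zubin free: 09:00-13:00, 14:00-17:00, 17:30-20:30 (invert busy blocks within the working day).
Lila free: 09:00-19:30 (invert busy blocks within the working day).
Xiulan free: 10:00-11:00, 11:30-14:30, 17:30-21:30.
Imani free: 09:30-11:30, 12:00-13:00, 18:30-22:00.
Oliver free: 09:00-13:00, 18:30-19:30, 20:00-20:30, 21:30-22:00 (invert busy blocks within the working day).
Omar free: 10:00-15:00, 18:00-22:00.
Zubin ∩ Lila: 09:00-13:00, 14:00-17:00, 17:30-19:30.
Zubin ∩ Lila ∩ Xiulan: 10:00-11:00, 11:30-13:00, 14:00-14:30, 17:30-19:30.
Zubin ∩ Lila ∩ Xiulan ∩ Imani: 10:00-11:00, 12:00-13:00, 18:30-19:30.
Zubin ∩ Lila ∩ Xiulan ∩ Imani ∩ Oliver: 10:00-11:00, 12:00-13:00, 18:30-19:30.
Zubin ∩ Lila ∩ Xiulan ∩ Imani ∩ Oliver ∩ Omar: 10:00-11:00, 12:00-13:00, 18:30-19:30.
Summing the common windows: 60 + 60 + 60 = 180 minutes.

180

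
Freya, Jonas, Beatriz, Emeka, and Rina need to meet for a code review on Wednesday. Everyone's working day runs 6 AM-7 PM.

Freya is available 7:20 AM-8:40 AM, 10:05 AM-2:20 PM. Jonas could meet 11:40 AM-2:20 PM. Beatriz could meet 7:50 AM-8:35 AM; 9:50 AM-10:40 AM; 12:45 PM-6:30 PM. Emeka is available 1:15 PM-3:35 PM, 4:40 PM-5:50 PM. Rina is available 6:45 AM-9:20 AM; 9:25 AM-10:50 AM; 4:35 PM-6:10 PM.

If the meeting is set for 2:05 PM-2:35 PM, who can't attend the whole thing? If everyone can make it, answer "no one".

Freya, Jonas, Rina

Freya: not fully free for 14:05-14:35. Jonas: not fully free for 14:05-14:35. Beatriz: free for 14:05-14:35. Emeka: free for 14:05-14:35. Rina: not fully free for 14:05-14:35.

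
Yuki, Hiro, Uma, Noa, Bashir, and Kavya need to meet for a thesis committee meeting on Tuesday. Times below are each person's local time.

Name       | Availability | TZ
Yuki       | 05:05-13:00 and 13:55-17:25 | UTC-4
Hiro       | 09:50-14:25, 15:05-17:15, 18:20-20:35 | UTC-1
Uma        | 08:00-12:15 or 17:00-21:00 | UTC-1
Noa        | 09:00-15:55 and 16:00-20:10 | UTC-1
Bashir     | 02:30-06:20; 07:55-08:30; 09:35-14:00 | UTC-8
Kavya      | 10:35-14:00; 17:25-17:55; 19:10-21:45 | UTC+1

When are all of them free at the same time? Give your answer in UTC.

Yuki in UTC: 09:05-17:00, 17:55-21:25 (add 4h to convert from UTC-4).
Hiro in UTC: 10:50-15:25, 16:05-18:15, 19:20-21:35 (add 1h to convert from UTC-1).
Uma in UTC: 09:00-13:15, 18:00-22:00 (add 1h to convert from UTC-1).
Noa in UTC: 10:00-16:55, 17:00-21:10 (add 1h to convert from UTC-1).
Bashir in UTC: 10:30-14:20, 15:55-16:30, 17:35-22:00 (add 8h to convert from UTC-8).
Kavya in UTC: 09:35-13:00, 16:25-16:55, 18:10-20:45 (subtract 1h to convert from UTC+1).
Yuki ∩ Hiro: 10:50-15:25, 16:05-17:00, 17:55-18:15, 19:20-21:25.
Yuki ∩ Hiro ∩ Uma: 10:50-13:15, 18:00-18:15, 19:20-21:25.
Yuki ∩ Hiro ∩ Uma ∩ Noa: 10:50-13:15, 18:00-18:15, 19:20-21:10.
Yuki ∩ Hiro ∩ Uma ∩ Noa ∩ Bashir: 10:50-13:15, 18:00-18:15, 19:20-21:10.
Yuki ∩ Hiro ∩ Uma ∩ Noa ∩ Bashir ∩ Kavya: 10:50-13:00, 18:10-18:15, 19:20-20:45.

10:50-13:00, 18:10-18:15, 19:20-20:45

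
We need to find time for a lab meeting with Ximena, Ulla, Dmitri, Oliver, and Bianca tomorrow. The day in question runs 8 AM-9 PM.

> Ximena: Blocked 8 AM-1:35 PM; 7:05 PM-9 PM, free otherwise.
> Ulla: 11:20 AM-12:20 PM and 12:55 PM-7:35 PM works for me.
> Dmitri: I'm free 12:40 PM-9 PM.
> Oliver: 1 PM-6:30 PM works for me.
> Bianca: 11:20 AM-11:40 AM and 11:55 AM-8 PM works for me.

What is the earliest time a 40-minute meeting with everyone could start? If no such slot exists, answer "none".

Ximena free: 13:35-19:05 (invert busy blocks within the working day).
Ulla free: 11:20-12:20, 12:55-19:35.
Dmitri free: 12:40-21:00.
Oliver free: 13:00-18:30.
Bianca free: 11:20-11:40, 11:55-20:00.
Ximena ∩ Ulla: 13:35-19:05.
Ximena ∩ Ulla ∩ Dmitri: 13:35-19:05.
Ximena ∩ Ulla ∩ Dmitri ∩ Oliver: 13:35-18:30.
Ximena ∩ Ulla ∩ Dmitri ∩ Oliver ∩ Bianca: 13:35-18:30.
The first common window of at least 40 minutes is 13:35-18:30, so the earliest start is 13:35.

13:35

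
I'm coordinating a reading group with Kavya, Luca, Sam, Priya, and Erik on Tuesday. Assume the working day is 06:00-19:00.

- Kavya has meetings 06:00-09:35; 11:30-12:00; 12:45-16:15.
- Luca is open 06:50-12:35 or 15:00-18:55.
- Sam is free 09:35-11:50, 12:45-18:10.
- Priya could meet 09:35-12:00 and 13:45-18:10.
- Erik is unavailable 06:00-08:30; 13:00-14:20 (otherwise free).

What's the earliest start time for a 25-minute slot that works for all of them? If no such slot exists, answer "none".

Kavya free: 09:35-11:30, 12:00-12:45, 16:15-19:00 (invert busy blocks within the working day).
Luca free: 06:50-12:35, 15:00-18:55.
Sam free: 09:35-11:50, 12:45-18:10.
Priya free: 09:35-12:00, 13:45-18:10.
Erik free: 08:30-13:00, 14:20-19:00 (invert busy blocks within the working day).
Kavya ∩ Luca: 09:35-11:30, 12:00-12:35, 16:15-18:55.
Kavya ∩ Luca ∩ Sam: 09:35-11:30, 16:15-18:10.
Kavya ∩ Luca ∩ Sam ∩ Priya: 09:35-11:30, 16:15-18:10.
Kavya ∩ Luca ∩ Sam ∩ Priya ∩ Erik: 09:35-11:30, 16:15-18:10.
So the common availability across everyone is 09:35-11:30, 16:15-18:10.
The first common window of at least 25 minutes is 09:35-11:30, so the earliest start is 09:35.

09:35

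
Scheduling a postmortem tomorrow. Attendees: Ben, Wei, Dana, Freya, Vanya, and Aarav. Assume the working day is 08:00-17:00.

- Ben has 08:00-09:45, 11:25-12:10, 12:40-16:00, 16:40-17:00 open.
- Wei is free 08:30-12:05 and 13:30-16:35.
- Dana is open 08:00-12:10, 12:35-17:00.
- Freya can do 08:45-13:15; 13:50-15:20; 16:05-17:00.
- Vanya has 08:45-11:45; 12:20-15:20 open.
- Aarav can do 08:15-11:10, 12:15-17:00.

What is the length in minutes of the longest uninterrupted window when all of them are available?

Ben ∩ Wei: 08:30-09:45, 11:25-12:05, 13:30-16:00.
Ben ∩ Wei ∩ Dana: 08:30-09:45, 11:25-12:05, 13:30-16:00.
Ben ∩ Wei ∩ Dana ∩ Freya: 08:45-09:45, 11:25-12:05, 13:50-15:20.
Ben ∩ Wei ∩ Dana ∩ Freya ∩ Vanya: 08:45-09:45, 11:25-11:45, 13:50-15:20.
Ben ∩ Wei ∩ Dana ∩ Freya ∩ Vanya ∩ Aarav: 08:45-09:45, 13:50-15:20.
Those are the intersection windows.
The longest is 13:50-15:20 at 90 minutes.

90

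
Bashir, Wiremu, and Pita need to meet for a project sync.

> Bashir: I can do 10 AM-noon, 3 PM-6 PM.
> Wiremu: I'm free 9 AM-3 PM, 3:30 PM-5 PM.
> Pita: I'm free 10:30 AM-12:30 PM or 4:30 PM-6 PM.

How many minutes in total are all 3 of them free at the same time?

Bashir ∩ Wiremu: 10:00-12:00, 15:30-17:00.
Bashir ∩ Wiremu ∩ Pita: 10:30-12:00, 16:30-17:00.
Summing the common windows: 90 + 30 = 120 minutes.

120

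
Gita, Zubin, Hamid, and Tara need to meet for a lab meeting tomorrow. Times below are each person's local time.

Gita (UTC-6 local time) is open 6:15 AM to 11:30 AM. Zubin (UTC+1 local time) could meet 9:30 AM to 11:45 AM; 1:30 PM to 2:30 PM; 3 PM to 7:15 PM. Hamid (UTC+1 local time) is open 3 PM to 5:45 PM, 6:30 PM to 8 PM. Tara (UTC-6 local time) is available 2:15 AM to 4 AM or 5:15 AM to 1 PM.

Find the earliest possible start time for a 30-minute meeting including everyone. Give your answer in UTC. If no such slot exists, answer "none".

14:00

Gita in UTC: 12:15-17:30 (add 6h to convert from UTC-6).
Zubin in UTC: 08:30-10:45, 12:30-13:30, 14:00-18:15 (subtract 1h to convert from UTC+1).
Hamid in UTC: 14:00-16:45, 17:30-19:00 (subtract 1h to convert from UTC+1).
Tara in UTC: 08:15-10:00, 11:15-19:00 (add 6h to convert from UTC-6).
Gita ∩ Zubin: 12:30-13:30, 14:00-17:30.
Gita ∩ Zubin ∩ Hamid: 14:00-16:45.
Gita ∩ Zubin ∩ Hamid ∩ Tara: 14:00-16:45.
The first common window of at least 30 minutes is 14:00-16:45, so the earliest start is 14:00.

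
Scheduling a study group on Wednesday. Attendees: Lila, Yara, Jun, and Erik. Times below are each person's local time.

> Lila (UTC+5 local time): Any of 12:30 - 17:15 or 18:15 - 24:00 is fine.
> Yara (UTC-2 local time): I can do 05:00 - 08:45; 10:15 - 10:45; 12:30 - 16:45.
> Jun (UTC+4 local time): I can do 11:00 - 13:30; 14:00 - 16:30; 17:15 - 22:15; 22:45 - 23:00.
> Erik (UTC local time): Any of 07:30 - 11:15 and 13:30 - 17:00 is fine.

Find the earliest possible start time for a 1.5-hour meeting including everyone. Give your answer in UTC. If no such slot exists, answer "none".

07:30

Lila in UTC: 07:30-12:15, 13:15-19:00 (subtract 5h to convert from UTC+5).
Yara in UTC: 07:00-10:45, 12:15-12:45, 14:30-18:45 (add 2h to convert from UTC-2).
Jun in UTC: 07:00-09:30, 10:00-12:30, 13:15-18:15, 18:45-19:00 (subtract 4h to convert from UTC+4).
Erik in UTC: 07:30-11:15, 13:30-17:00.
Lila ∩ Yara: 07:30-10:45, 14:30-18:45.
Lila ∩ Yara ∩ Jun: 07:30-09:30, 10:00-10:45, 14:30-18:15.
Lila ∩ Yara ∩ Jun ∩ Erik: 07:30-09:30, 10:00-10:45, 14:30-17:00.
The first common window of at least 90 minutes is 07:30-09:30, so the earliest start is 07:30.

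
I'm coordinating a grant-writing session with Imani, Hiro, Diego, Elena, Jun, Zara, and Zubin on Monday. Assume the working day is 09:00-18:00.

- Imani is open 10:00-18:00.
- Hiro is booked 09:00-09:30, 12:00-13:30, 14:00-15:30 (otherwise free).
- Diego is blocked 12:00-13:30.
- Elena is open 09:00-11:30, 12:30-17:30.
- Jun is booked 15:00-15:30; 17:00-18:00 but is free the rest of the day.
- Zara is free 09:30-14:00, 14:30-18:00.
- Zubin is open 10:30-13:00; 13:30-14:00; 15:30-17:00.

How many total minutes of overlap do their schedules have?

Imani free: 10:00-18:00.
Hiro free: 09:30-12:00, 13:30-14:00, 15:30-18:00 (invert busy blocks within the working day).
Diego free: 09:00-12:00, 13:30-18:00 (invert busy blocks within the working day).
Elena free: 09:00-11:30, 12:30-17:30.
Jun free: 09:00-15:00, 15:30-17:00 (invert busy blocks within the working day).
Zara free: 09:30-14:00, 14:30-18:00.
Zubin free: 10:30-13:00, 13:30-14:00, 15:30-17:00.
Imani ∩ Hiro: 10:00-12:00, 13:30-14:00, 15:30-18:00.
Imani ∩ Hiro ∩ Diego: 10:00-12:00, 13:30-14:00, 15:30-18:00.
Imani ∩ Hiro ∩ Diego ∩ Elena: 10:00-11:30, 13:30-14:00, 15:30-17:30.
Imani ∩ Hiro ∩ Diego ∩ Elena ∩ Jun: 10:00-11:30, 13:30-14:00, 15:30-17:00.
Imani ∩ Hiro ∩ Diego ∩ Elena ∩ Jun ∩ Zara: 10:00-11:30, 13:30-14:00, 15:30-17:00.
Imani ∩ Hiro ∩ Diego ∩ Elena ∩ Jun ∩ Zara ∩ Zubin: 10:30-11:30, 13:30-14:00, 15:30-17:00.
Summing the common windows: 60 + 30 + 90 = 180 minutes.

180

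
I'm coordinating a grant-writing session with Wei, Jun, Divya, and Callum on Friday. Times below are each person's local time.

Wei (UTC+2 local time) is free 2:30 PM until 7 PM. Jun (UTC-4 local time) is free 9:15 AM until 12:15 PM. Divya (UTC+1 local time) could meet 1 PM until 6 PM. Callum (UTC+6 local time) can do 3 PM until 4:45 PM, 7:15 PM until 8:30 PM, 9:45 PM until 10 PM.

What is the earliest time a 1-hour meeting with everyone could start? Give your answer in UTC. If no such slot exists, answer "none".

13:15

Wei in UTC: 12:30-17:00 (subtract 2h to convert from UTC+2).
Jun in UTC: 13:15-16:15 (add 4h to convert from UTC-4).
Divya in UTC: 12:00-17:00 (subtract 1h to convert from UTC+1).
Callum in UTC: 09:00-10:45, 13:15-14:30, 15:45-16:00 (subtract 6h to convert from UTC+6).
Wei ∩ Jun: 13:15-16:15.
Wei ∩ Jun ∩ Divya: 13:15-16:15.
Wei ∩ Jun ∩ Divya ∩ Callum: 13:15-14:30, 15:45-16:00.
So the common availability across everyone is 13:15-14:30, 15:45-16:00.
The first common window of at least 60 minutes is 13:15-14:30, so the earliest start is 13:15.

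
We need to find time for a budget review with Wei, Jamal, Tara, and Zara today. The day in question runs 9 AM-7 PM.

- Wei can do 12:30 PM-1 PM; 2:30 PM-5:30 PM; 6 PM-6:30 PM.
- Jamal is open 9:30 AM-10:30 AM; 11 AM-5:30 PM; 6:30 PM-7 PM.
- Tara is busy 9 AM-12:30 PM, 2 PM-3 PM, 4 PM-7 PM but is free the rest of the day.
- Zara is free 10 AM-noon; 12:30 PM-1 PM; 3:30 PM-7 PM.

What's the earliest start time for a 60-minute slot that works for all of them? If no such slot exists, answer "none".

Wei free: 12:30-13:00, 14:30-17:30, 18:00-18:30.
Jamal free: 09:30-10:30, 11:00-17:30, 18:30-19:00.
Tara free: 12:30-14:00, 15:00-16:00 (invert busy blocks within the working day).
Zara free: 10:00-12:00, 12:30-13:00, 15:30-19:00.
Wei ∩ Jamal: 12:30-13:00, 14:30-17:30.
Wei ∩ Jamal ∩ Tara: 12:30-13:00, 15:00-16:00.
Wei ∩ Jamal ∩ Tara ∩ Zara: 12:30-13:00, 15:30-16:00.
No common window is at least 60 minutes long.

none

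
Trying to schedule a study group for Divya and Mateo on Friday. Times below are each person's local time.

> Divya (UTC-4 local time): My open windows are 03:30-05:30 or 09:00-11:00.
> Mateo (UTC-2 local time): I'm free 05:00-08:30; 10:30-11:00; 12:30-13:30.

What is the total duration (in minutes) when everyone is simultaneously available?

150

Divya in UTC: 07:30-09:30, 13:00-15:00 (add 4h to convert from UTC-4).
Mateo in UTC: 07:00-10:30, 12:30-13:00, 14:30-15:30 (add 2h to convert from UTC-2).
Divya ∩ Mateo: 07:30-09:30, 14:30-15:00.
Those are the intersection windows.
Summing the common windows: 120 + 30 = 150 minutes.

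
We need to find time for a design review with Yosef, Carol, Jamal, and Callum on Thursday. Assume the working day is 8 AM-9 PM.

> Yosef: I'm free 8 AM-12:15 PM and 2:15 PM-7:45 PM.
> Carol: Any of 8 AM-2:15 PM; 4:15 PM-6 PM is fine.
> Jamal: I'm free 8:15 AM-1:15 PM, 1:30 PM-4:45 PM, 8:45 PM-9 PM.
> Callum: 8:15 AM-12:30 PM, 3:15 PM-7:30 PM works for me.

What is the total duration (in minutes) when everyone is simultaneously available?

Yosef ∩ Carol: 08:00-12:15, 16:15-18:00.
Yosef ∩ Carol ∩ Jamal: 08:15-12:15, 16:15-16:45.
Yosef ∩ Carol ∩ Jamal ∩ Callum: 08:15-12:15, 16:15-16:45.
Summing the common windows: 240 + 30 = 270 minutes.

270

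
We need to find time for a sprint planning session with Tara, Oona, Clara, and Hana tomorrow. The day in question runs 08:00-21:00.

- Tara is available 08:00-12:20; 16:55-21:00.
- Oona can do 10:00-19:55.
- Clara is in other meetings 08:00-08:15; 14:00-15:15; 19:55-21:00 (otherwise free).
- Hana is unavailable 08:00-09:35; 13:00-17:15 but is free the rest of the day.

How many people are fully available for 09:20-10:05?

2

Tara free: 08:00-12:20, 16:55-21:00.
Oona free: 10:00-19:55.
Clara free: 08:15-14:00, 15:15-19:55 (invert busy blocks within the working day).
Hana free: 09:35-13:00, 17:15-21:00 (invert busy blocks within the working day).
Tara and Clara can make the full 09:20-10:05 slot — that's 2.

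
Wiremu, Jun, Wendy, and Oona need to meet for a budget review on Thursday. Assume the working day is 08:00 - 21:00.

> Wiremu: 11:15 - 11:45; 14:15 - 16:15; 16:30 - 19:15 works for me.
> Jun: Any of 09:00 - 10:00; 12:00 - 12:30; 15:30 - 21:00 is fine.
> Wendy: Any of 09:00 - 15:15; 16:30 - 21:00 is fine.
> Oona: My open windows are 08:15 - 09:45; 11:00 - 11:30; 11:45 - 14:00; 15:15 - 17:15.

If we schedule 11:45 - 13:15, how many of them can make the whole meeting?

2

Wendy and Oona can make the full 11:45-13:15 slot — that's 2.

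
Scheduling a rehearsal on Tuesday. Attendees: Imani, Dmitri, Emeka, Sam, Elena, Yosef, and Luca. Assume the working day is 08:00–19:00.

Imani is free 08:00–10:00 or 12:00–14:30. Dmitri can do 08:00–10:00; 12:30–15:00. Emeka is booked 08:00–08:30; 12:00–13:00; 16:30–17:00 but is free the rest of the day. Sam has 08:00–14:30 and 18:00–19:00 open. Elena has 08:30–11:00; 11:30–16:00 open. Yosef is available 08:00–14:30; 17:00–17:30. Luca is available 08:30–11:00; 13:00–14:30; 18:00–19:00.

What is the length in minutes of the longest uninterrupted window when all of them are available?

90

Imani free: 08:00-10:00, 12:00-14:30.
Dmitri free: 08:00-10:00, 12:30-15:00.
Emeka free: 08:30-12:00, 13:00-16:30, 17:00-19:00 (invert busy blocks within the working day).
Sam free: 08:00-14:30, 18:00-19:00.
Elena free: 08:30-11:00, 11:30-16:00.
Yosef free: 08:00-14:30, 17:00-17:30.
Luca free: 08:30-11:00, 13:00-14:30, 18:00-19:00.
Imani ∩ Dmitri: 08:00-10:00, 12:30-14:30.
Imani ∩ Dmitri ∩ Emeka: 08:30-10:00, 13:00-14:30.
Imani ∩ Dmitri ∩ Emeka ∩ Sam: 08:30-10:00, 13:00-14:30.
Imani ∩ Dmitri ∩ Emeka ∩ Sam ∩ Elena: 08:30-10:00, 13:00-14:30.
Imani ∩ Dmitri ∩ Emeka ∩ Sam ∩ Elena ∩ Yosef: 08:30-10:00, 13:00-14:30.
Imani ∩ Dmitri ∩ Emeka ∩ Sam ∩ Elena ∩ Yosef ∩ Luca: 08:30-10:00, 13:00-14:30.
Those are the intersection windows.
The longest is 08:30-10:00 at 90 minutes.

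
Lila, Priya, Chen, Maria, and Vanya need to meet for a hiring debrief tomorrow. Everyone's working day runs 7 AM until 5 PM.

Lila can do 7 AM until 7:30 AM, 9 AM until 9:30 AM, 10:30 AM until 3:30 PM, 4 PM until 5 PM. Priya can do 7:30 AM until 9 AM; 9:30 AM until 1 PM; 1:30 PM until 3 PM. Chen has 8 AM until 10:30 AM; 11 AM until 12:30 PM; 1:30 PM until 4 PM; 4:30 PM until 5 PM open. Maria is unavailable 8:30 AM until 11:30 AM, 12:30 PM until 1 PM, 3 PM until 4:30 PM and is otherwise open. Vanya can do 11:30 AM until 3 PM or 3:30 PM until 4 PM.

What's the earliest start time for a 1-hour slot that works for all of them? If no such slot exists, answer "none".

11:30

Lila free: 07:00-07:30, 09:00-09:30, 10:30-15:30, 16:00-17:00.
Priya free: 07:30-09:00, 09:30-13:00, 13:30-15:00.
Chen free: 08:00-10:30, 11:00-12:30, 13:30-16:00, 16:30-17:00.
Maria free: 07:00-08:30, 11:30-12:30, 13:00-15:00, 16:30-17:00 (invert busy blocks within the working day).
Vanya free: 11:30-15:00, 15:30-16:00.
Lila ∩ Priya: 10:30-13:00, 13:30-15:00.
Lila ∩ Priya ∩ Chen: 11:00-12:30, 13:30-15:00.
Lila ∩ Priya ∩ Chen ∩ Maria: 11:30-12:30, 13:30-15:00.
Lila ∩ Priya ∩ Chen ∩ Maria ∩ Vanya: 11:30-12:30, 13:30-15:00.
Those are the intersection windows.
The first common window of at least 60 minutes is 11:30-12:30, so the earliest start is 11:30.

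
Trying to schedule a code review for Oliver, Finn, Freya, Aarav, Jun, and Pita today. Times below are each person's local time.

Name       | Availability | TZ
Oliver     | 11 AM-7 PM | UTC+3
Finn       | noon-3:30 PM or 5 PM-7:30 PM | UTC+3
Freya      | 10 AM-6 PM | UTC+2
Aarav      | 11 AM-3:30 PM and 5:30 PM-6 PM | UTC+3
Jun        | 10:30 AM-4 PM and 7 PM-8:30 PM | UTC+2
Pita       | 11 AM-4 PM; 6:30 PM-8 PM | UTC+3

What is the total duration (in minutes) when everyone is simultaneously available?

Oliver in UTC: 08:00-16:00 (subtract 3h to convert from UTC+3).
Finn in UTC: 09:00-12:30, 14:00-16:30 (subtract 3h to convert from UTC+3).
Freya in UTC: 08:00-16:00 (subtract 2h to convert from UTC+2).
Aarav in UTC: 08:00-12:30, 14:30-15:00 (subtract 3h to convert from UTC+3).
Jun in UTC: 08:30-14:00, 17:00-18:30 (subtract 2h to convert from UTC+2).
Pita in UTC: 08:00-13:00, 15:30-17:00 (subtract 3h to convert from UTC+3).
Oliver ∩ Finn: 09:00-12:30, 14:00-16:00.
Oliver ∩ Finn ∩ Freya: 09:00-12:30, 14:00-16:00.
Oliver ∩ Finn ∩ Freya ∩ Aarav: 09:00-12:30, 14:30-15:00.
Oliver ∩ Finn ∩ Freya ∩ Aarav ∩ Jun: 09:00-12:30.
Oliver ∩ Finn ∩ Freya ∩ Aarav ∩ Jun ∩ Pita: 09:00-12:30.
Those are the intersection windows.
That's a single block of 210 minutes.

210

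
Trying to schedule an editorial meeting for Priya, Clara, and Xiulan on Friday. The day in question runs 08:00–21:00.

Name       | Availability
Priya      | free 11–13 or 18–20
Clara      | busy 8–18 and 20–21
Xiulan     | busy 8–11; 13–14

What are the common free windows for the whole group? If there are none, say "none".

18:00-20:00

Priya free: 11:00-13:00, 18:00-20:00.
Clara free: 18:00-20:00 (invert busy blocks within the working day).
Xiulan free: 11:00-13:00, 14:00-21:00 (invert busy blocks within the working day).
Priya ∩ Clara: 18:00-20:00.
Priya ∩ Clara ∩ Xiulan: 18:00-20:00.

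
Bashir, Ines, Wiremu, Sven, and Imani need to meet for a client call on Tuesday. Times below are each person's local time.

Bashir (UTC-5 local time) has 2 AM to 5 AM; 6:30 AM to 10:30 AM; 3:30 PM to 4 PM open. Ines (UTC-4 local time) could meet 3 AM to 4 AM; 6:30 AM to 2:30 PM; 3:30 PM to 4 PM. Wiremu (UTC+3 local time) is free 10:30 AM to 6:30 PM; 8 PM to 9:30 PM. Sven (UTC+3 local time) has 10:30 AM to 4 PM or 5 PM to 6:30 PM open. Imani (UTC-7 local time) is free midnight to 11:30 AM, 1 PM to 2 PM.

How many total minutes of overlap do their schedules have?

Bashir in UTC: 07:00-10:00, 11:30-15:30, 20:30-21:00 (add 5h to convert from UTC-5).
Ines in UTC: 07:00-08:00, 10:30-18:30, 19:30-20:00 (add 4h to convert from UTC-4).
Wiremu in UTC: 07:30-15:30, 17:00-18:30 (subtract 3h to convert from UTC+3).
Sven in UTC: 07:30-13:00, 14:00-15:30 (subtract 3h to convert from UTC+3).
Imani in UTC: 07:00-18:30, 20:00-21:00 (add 7h to convert from UTC-7).
Bashir ∩ Ines: 07:00-08:00, 11:30-15:30.
Bashir ∩ Ines ∩ Wiremu: 07:30-08:00, 11:30-15:30.
Bashir ∩ Ines ∩ Wiremu ∩ Sven: 07:30-08:00, 11:30-13:00, 14:00-15:30.
Bashir ∩ Ines ∩ Wiremu ∩ Sven ∩ Imani: 07:30-08:00, 11:30-13:00, 14:00-15:30.
So the common availability across everyone is 07:30-08:00, 11:30-13:00, 14:00-15:30.
Summing the common windows: 30 + 90 + 90 = 210 minutes.

210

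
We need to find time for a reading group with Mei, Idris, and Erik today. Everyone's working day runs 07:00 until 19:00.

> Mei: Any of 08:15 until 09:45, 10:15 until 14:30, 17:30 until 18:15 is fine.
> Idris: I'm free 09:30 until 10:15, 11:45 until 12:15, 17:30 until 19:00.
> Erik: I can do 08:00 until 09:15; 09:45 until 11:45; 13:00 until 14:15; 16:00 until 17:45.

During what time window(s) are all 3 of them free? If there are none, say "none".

Mei ∩ Idris: 09:30-09:45, 11:45-12:15, 17:30-18:15.
Mei ∩ Idris ∩ Erik: 17:30-17:45.

17:30-17:45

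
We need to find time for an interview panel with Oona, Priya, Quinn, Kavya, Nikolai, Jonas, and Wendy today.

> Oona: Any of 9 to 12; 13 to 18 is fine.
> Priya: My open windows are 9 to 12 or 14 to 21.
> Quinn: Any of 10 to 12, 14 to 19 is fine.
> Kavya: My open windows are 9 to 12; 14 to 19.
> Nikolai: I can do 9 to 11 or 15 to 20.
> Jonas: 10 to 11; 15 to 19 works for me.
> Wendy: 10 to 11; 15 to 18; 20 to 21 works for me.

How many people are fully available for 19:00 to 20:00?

Priya and Nikolai can make the full 19:00-20:00 slot — that's 2.

2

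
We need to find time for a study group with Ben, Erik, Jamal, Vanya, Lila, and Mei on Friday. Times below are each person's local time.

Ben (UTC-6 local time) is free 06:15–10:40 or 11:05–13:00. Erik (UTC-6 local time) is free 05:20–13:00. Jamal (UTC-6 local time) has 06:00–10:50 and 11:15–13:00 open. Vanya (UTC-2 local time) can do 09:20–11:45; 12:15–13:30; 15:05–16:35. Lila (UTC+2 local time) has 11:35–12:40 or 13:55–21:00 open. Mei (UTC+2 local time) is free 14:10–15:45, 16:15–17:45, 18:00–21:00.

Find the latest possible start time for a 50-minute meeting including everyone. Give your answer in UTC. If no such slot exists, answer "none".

17:45

Ben in UTC: 12:15-16:40, 17:05-19:00 (add 6h to convert from UTC-6).
Erik in UTC: 11:20-19:00 (add 6h to convert from UTC-6).
Jamal in UTC: 12:00-16:50, 17:15-19:00 (add 6h to convert from UTC-6).
Vanya in UTC: 11:20-13:45, 14:15-15:30, 17:05-18:35 (add 2h to convert from UTC-2).
Lila in UTC: 09:35-10:40, 11:55-19:00 (subtract 2h to convert from UTC+2).
Mei in UTC: 12:10-13:45, 14:15-15:45, 16:00-19:00 (subtract 2h to convert from UTC+2).
Ben ∩ Erik: 12:15-16:40, 17:05-19:00.
Ben ∩ Erik ∩ Jamal: 12:15-16:40, 17:15-19:00.
Ben ∩ Erik ∩ Jamal ∩ Vanya: 12:15-13:45, 14:15-15:30, 17:15-18:35.
Ben ∩ Erik ∩ Jamal ∩ Vanya ∩ Lila: 12:15-13:45, 14:15-15:30, 17:15-18:35.
Ben ∩ Erik ∩ Jamal ∩ Vanya ∩ Lila ∩ Mei: 12:15-13:45, 14:15-15:30, 17:15-18:35.
The last common window of at least 50 minutes is 17:15-18:35; a 50-minute meeting can start as late as 17:45 and still end by 18:35.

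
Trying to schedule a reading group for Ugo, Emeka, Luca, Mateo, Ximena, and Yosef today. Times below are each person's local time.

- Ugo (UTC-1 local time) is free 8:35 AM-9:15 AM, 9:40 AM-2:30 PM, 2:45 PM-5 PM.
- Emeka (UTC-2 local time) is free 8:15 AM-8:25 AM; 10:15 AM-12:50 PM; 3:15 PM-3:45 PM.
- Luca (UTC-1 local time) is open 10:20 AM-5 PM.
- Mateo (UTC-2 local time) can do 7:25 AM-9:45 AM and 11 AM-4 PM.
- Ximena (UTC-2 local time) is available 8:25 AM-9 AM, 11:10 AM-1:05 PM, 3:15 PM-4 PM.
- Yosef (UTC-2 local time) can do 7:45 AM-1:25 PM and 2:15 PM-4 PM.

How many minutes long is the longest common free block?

Ugo in UTC: 09:35-10:15, 10:40-15:30, 15:45-18:00 (add 1h to convert from UTC-1).
Emeka in UTC: 10:15-10:25, 12:15-14:50, 17:15-17:45 (add 2h to convert from UTC-2).
Luca in UTC: 11:20-18:00 (add 1h to convert from UTC-1).
Mateo in UTC: 09:25-11:45, 13:00-18:00 (add 2h to convert from UTC-2).
Ximena in UTC: 10:25-11:00, 13:10-15:05, 17:15-18:00 (add 2h to convert from UTC-2).
Yosef in UTC: 09:45-15:25, 16:15-18:00 (add 2h to convert from UTC-2).
Ugo ∩ Emeka: 12:15-14:50, 17:15-17:45.
Ugo ∩ Emeka ∩ Luca: 12:15-14:50, 17:15-17:45.
Ugo ∩ Emeka ∩ Luca ∩ Mateo: 13:00-14:50, 17:15-17:45.
Ugo ∩ Emeka ∩ Luca ∩ Mateo ∩ Ximena: 13:10-14:50, 17:15-17:45.
Ugo ∩ Emeka ∩ Luca ∩ Mateo ∩ Ximena ∩ Yosef: 13:10-14:50, 17:15-17:45.
The longest is 13:10-14:50 at 100 minutes.

100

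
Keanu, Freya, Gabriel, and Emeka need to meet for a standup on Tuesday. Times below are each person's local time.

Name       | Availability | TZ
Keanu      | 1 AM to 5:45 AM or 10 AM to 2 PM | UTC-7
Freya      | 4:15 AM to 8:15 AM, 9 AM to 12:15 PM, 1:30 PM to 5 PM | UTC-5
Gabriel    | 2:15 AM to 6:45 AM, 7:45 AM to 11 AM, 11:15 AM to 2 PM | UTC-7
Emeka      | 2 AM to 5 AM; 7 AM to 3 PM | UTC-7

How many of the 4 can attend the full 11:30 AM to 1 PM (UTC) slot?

Keanu in UTC: 08:00-12:45, 17:00-21:00 (add 7h to convert from UTC-7).
Freya in UTC: 09:15-13:15, 14:00-17:15, 18:30-22:00 (add 5h to convert from UTC-5).
Gabriel in UTC: 09:15-13:45, 14:45-18:00, 18:15-21:00 (add 7h to convert from UTC-7).
Emeka in UTC: 09:00-12:00, 14:00-22:00 (add 7h to convert from UTC-7).
Freya and Gabriel can make the full 11:30-13:00 slot — that's 2.

2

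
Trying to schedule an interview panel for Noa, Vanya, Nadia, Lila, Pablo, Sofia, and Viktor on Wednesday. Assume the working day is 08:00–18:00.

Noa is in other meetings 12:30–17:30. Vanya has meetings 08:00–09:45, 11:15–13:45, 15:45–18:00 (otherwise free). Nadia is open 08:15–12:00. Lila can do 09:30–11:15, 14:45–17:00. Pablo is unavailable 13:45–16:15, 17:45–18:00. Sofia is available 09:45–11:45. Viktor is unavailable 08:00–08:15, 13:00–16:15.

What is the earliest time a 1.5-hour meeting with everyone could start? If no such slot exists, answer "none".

Noa free: 08:00-12:30, 17:30-18:00 (invert busy blocks within the working day).
Vanya free: 09:45-11:15, 13:45-15:45 (invert busy blocks within the working day).
Nadia free: 08:15-12:00.
Lila free: 09:30-11:15, 14:45-17:00.
Pablo free: 08:00-13:45, 16:15-17:45 (invert busy blocks within the working day).
Sofia free: 09:45-11:45.
Viktor free: 08:15-13:00, 16:15-18:00 (invert busy blocks within the working day).
Noa ∩ Vanya: 09:45-11:15.
Noa ∩ Vanya ∩ Nadia: 09:45-11:15.
Noa ∩ Vanya ∩ Nadia ∩ Lila: 09:45-11:15.
Noa ∩ Vanya ∩ Nadia ∩ Lila ∩ Pablo: 09:45-11:15.
Noa ∩ Vanya ∩ Nadia ∩ Lila ∩ Pablo ∩ Sofia: 09:45-11:15.
Noa ∩ Vanya ∩ Nadia ∩ Lila ∩ Pablo ∩ Sofia ∩ Viktor: 09:45-11:15.
The first common window of at least 90 minutes is 09:45-11:15, so the earliest start is 09:45.

09:45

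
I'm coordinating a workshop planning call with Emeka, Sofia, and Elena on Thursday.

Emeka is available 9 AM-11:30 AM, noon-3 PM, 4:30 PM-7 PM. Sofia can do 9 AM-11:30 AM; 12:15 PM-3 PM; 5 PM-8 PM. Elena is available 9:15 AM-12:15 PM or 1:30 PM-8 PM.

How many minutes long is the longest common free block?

Emeka ∩ Sofia: 09:00-11:30, 12:15-15:00, 17:00-19:00.
Emeka ∩ Sofia ∩ Elena: 09:15-11:30, 13:30-15:00, 17:00-19:00.
So the common availability across everyone is 09:15-11:30, 13:30-15:00, 17:00-19:00.
The longest is 09:15-11:30 at 135 minutes.

135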